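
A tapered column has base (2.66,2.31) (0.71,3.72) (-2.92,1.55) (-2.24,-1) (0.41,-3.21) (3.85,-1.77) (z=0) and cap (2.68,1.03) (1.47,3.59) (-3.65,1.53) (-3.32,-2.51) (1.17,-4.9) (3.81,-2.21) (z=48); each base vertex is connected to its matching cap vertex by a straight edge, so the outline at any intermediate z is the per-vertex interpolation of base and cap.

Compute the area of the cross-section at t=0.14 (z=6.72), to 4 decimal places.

Cross-section at t=0.14: each vertex is (1-t)·p0[i] + t·p1[i].
  v1: (1-0.14)·(2.66,2.31) + 0.14·(2.68,1.03) = (2.6628,2.1308)
  v2: (1-0.14)·(0.71,3.72) + 0.14·(1.47,3.59) = (0.8164,3.7018)
  v3: (1-0.14)·(-2.92,1.55) + 0.14·(-3.65,1.53) = (-3.0222,1.5472)
  v4: (1-0.14)·(-2.24,-1) + 0.14·(-3.32,-2.51) = (-2.3912,-1.2114)
  v5: (1-0.14)·(0.41,-3.21) + 0.14·(1.17,-4.9) = (0.5164,-3.4466)
  v6: (1-0.14)·(3.85,-1.77) + 0.14·(3.81,-2.21) = (3.8444,-1.8316)
Shoelace sum Σ(x_i·y_{i+1} − x_{i+1}·y_i):
  i=1: 2.6628·3.7018 − 0.8164·2.1308 = +8.1176 (running +8.1176)
  i=2: 0.8164·1.5472 − -3.0222·3.7018 = +12.4507 (running +20.5683)
  i=3: -3.0222·-1.2114 − -2.3912·1.5472 = +7.3608 (running +27.9290)
  i=4: -2.3912·-3.4466 − 0.5164·-1.2114 = +8.8671 (running +36.7961)
  i=5: 0.5164·-1.8316 − 3.8444·-3.4466 = +12.3043 (running +49.1004)
  i=6: 3.8444·2.1308 − 2.6628·-1.8316 = +13.0688 (running +62.1692)
Area = |Σ|/2 = |62.1692|/2 = 31.0846

Area at t=0.14: 31.0846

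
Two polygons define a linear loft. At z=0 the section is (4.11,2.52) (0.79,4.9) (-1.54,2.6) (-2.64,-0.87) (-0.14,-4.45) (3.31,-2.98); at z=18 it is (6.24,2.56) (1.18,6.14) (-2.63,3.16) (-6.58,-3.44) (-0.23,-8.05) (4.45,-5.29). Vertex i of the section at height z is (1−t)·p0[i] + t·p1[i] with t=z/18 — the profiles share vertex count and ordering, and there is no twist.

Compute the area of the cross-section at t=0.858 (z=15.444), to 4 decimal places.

Area at t=0.858: 97.7311

Cross-section at t=0.858: each vertex is (1-t)·p0[i] + t·p1[i].
  v1: (1-0.858)·(4.11,2.52) + 0.858·(6.24,2.56) = (5.9375,2.5543)
  v2: (1-0.858)·(0.79,4.9) + 0.858·(1.18,6.14) = (1.1246,5.9639)
  v3: (1-0.858)·(-1.54,2.6) + 0.858·(-2.63,3.16) = (-2.4752,3.0805)
  v4: (1-0.858)·(-2.64,-0.87) + 0.858·(-6.58,-3.44) = (-6.0205,-3.0751)
  v5: (1-0.858)·(-0.14,-4.45) + 0.858·(-0.23,-8.05) = (-0.2172,-7.5388)
  v6: (1-0.858)·(3.31,-2.98) + 0.858·(4.45,-5.29) = (4.2881,-4.9620)
Shoelace sum Σ(x_i·y_{i+1} − x_{i+1}·y_i):
  i=1: 5.9375·5.9639 − 1.1246·2.5543 = +32.5384 (running +32.5384)
  i=2: 1.1246·3.0805 − -2.4752·5.9639 = +18.2264 (running +50.7648)
  i=3: -2.4752·-3.0751 − -6.0205·3.0805 = +26.1575 (running +76.9223)
  i=4: -6.0205·-7.5388 − -0.2172·-3.0751 = +44.7195 (running +121.6418)
  i=5: -0.2172·-4.9620 − 4.2881·-7.5388 = +33.4051 (running +155.0470)
  i=6: 4.2881·2.5543 − 5.9375·-4.9620 = +40.4152 (running +195.4621)
Area = |Σ|/2 = |195.4621|/2 = 97.7311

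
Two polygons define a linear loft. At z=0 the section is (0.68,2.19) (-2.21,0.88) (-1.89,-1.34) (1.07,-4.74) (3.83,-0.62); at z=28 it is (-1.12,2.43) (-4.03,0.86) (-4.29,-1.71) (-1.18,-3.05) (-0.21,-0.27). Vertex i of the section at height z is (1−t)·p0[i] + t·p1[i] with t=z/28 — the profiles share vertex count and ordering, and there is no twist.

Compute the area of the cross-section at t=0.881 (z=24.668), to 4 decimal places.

Area at t=0.881: 15.6072

Cross-section at t=0.881: each vertex is (1-t)·p0[i] + t·p1[i].
  v1: (1-0.881)·(0.68,2.19) + 0.881·(-1.12,2.43) = (-0.9058,2.4014)
  v2: (1-0.881)·(-2.21,0.88) + 0.881·(-4.03,0.86) = (-3.8134,0.8624)
  v3: (1-0.881)·(-1.89,-1.34) + 0.881·(-4.29,-1.71) = (-4.0044,-1.6660)
  v4: (1-0.881)·(1.07,-4.74) + 0.881·(-1.18,-3.05) = (-0.9123,-3.2511)
  v5: (1-0.881)·(3.83,-0.62) + 0.881·(-0.21,-0.27) = (0.2708,-0.3117)
Shoelace sum Σ(x_i·y_{i+1} − x_{i+1}·y_i):
  i=1: -0.9058·0.8624 − -3.8134·2.4014 = +8.3766 (running +8.3766)
  i=2: -3.8134·-1.6660 − -4.0044·0.8624 = +9.8064 (running +18.1829)
  i=3: -4.0044·-3.2511 − -0.9123·-1.6660 = +11.4990 (running +29.6819)
  i=4: -0.9123·-0.3117 − 0.2708·-3.2511 = +1.1646 (running +30.8465)
  i=5: 0.2708·2.4014 − -0.9058·-0.3117 = +0.3679 (running +31.2144)
Area = |Σ|/2 = |31.2144|/2 = 15.6072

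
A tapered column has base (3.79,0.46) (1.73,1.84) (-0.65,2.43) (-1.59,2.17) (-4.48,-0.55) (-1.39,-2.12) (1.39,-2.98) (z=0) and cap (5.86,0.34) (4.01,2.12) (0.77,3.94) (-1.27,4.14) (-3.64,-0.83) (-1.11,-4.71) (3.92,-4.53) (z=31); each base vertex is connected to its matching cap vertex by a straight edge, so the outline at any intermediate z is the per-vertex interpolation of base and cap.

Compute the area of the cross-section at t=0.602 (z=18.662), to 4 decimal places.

Area at t=0.602: 44.3168

Cross-section at t=0.602: each vertex is (1-t)·p0[i] + t·p1[i].
  v1: (1-0.602)·(3.79,0.46) + 0.602·(5.86,0.34) = (5.0361,0.3878)
  v2: (1-0.602)·(1.73,1.84) + 0.602·(4.01,2.12) = (3.1026,2.0086)
  v3: (1-0.602)·(-0.65,2.43) + 0.602·(0.77,3.94) = (0.2048,3.3390)
  v4: (1-0.602)·(-1.59,2.17) + 0.602·(-1.27,4.14) = (-1.3974,3.3559)
  v5: (1-0.602)·(-4.48,-0.55) + 0.602·(-3.64,-0.83) = (-3.9743,-0.7186)
  v6: (1-0.602)·(-1.39,-2.12) + 0.602·(-1.11,-4.71) = (-1.2214,-3.6792)
  v7: (1-0.602)·(1.39,-2.98) + 0.602·(3.92,-4.53) = (2.9131,-3.9131)
Shoelace sum Σ(x_i·y_{i+1} − x_{i+1}·y_i):
  i=1: 5.0361·2.0086 − 3.1026·0.3878 = +8.9123 (running +8.9123)
  i=2: 3.1026·3.3390 − 0.2048·2.0086 = +9.9481 (running +18.8604)
  i=3: 0.2048·3.3559 − -1.3974·3.3390 = +5.3532 (running +24.2137)
  i=4: -1.3974·-0.7186 − -3.9743·3.3559 = +14.3417 (running +38.5553)
  i=5: -3.9743·-3.6792 − -1.2214·-0.7186 = +13.7446 (running +52.2999)
  i=6: -1.2214·-3.9131 − 2.9131·-3.6792 = +15.4973 (running +67.7972)
  i=7: 2.9131·0.3878 − 5.0361·-3.9131 = +20.8365 (running +88.6337)
Area = |Σ|/2 = |88.6337|/2 = 44.3168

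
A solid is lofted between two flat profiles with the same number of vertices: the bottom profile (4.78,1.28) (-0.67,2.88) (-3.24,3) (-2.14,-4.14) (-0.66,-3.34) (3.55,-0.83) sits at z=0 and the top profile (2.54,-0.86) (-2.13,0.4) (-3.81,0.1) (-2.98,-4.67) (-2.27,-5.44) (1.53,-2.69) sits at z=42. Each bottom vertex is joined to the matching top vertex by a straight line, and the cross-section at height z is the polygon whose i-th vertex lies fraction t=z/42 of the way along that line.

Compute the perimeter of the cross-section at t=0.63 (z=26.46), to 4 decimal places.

Perimeter at t=0.63: 20.8834

Cross-section at t=0.63: each vertex is (1-t)·p0[i] + t·p1[i].
  v1: (1-0.63)·(4.78,1.28) + 0.63·(2.54,-0.86) = (3.3688,-0.0682)
  v2: (1-0.63)·(-0.67,2.88) + 0.63·(-2.13,0.4) = (-1.5898,1.3176)
  v3: (1-0.63)·(-3.24,3) + 0.63·(-3.81,0.1) = (-3.5991,1.1730)
  v4: (1-0.63)·(-2.14,-4.14) + 0.63·(-2.98,-4.67) = (-2.6692,-4.4739)
  v5: (1-0.63)·(-0.66,-3.34) + 0.63·(-2.27,-5.44) = (-1.6743,-4.6630)
  v6: (1-0.63)·(3.55,-0.83) + 0.63·(1.53,-2.69) = (2.2774,-2.0018)
Perimeter = Σ |v_{i+1} − v_i|:
  edge 1→2: √(-4.9586² + 1.3858²) = 5.1486 (running 5.1486)
  edge 2→3: √(-2.0093² + -0.1446²) = 2.0145 (running 7.1631)
  edge 3→4: √(0.9299² + -5.6469²) = 5.7230 (running 12.8861)
  edge 4→5: √(0.9949² + -0.1891²) = 1.0127 (running 13.8988)
  edge 5→6: √(3.9517² + 2.6612²) = 4.7642 (running 18.6630)
  edge 6→1: √(1.0914² + 1.9336²) = 2.2204 (running 20.8834)
Perimeter = 20.8834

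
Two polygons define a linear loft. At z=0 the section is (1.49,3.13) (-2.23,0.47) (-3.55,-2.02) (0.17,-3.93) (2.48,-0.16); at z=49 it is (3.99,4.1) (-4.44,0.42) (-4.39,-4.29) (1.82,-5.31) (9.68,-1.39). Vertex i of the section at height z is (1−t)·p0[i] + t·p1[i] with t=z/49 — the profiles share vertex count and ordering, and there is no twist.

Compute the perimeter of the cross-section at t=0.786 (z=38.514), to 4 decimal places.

Perimeter at t=0.786: 32.8241

Cross-section at t=0.786: each vertex is (1-t)·p0[i] + t·p1[i].
  v1: (1-0.786)·(1.49,3.13) + 0.786·(3.99,4.1) = (3.4550,3.8924)
  v2: (1-0.786)·(-2.23,0.47) + 0.786·(-4.44,0.42) = (-3.9671,0.4307)
  v3: (1-0.786)·(-3.55,-2.02) + 0.786·(-4.39,-4.29) = (-4.2102,-3.8042)
  v4: (1-0.786)·(0.17,-3.93) + 0.786·(1.82,-5.31) = (1.4669,-5.0147)
  v5: (1-0.786)·(2.48,-0.16) + 0.786·(9.68,-1.39) = (8.1392,-1.1268)
Perimeter = Σ |v_{i+1} − v_i|:
  edge 1→2: √(-7.4221² + -3.4617²) = 8.1897 (running 8.1897)
  edge 2→3: √(-0.2432² + -4.2349²) = 4.2419 (running 12.4316)
  edge 3→4: √(5.6771² + -1.2105²) = 5.8048 (running 18.2363)
  edge 4→5: √(6.6723² + 3.8879²) = 7.7224 (running 25.9587)
  edge 5→1: √(-4.6842² + 5.0192²) = 6.8654 (running 32.8241)
Perimeter = 32.8241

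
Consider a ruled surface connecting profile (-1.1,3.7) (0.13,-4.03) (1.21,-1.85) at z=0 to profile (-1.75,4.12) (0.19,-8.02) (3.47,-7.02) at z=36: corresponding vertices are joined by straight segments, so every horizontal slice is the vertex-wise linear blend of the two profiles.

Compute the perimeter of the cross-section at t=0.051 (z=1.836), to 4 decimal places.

Perimeter at t=0.051: 16.8190

Cross-section at t=0.051: each vertex is (1-t)·p0[i] + t·p1[i].
  v1: (1-0.051)·(-1.1,3.7) + 0.051·(-1.75,4.12) = (-1.1332,3.7214)
  v2: (1-0.051)·(0.13,-4.03) + 0.051·(0.19,-8.02) = (0.1331,-4.2335)
  v3: (1-0.051)·(1.21,-1.85) + 0.051·(3.47,-7.02) = (1.3253,-2.1137)
Perimeter = Σ |v_{i+1} − v_i|:
  edge 1→2: √(1.2662² + -7.9549²) = 8.0551 (running 8.0551)
  edge 2→3: √(1.1922² + 2.1198²) = 2.4321 (running 10.4871)
  edge 3→1: √(-2.4584² + 5.8351²) = 6.3318 (running 16.8190)
Perimeter = 16.8190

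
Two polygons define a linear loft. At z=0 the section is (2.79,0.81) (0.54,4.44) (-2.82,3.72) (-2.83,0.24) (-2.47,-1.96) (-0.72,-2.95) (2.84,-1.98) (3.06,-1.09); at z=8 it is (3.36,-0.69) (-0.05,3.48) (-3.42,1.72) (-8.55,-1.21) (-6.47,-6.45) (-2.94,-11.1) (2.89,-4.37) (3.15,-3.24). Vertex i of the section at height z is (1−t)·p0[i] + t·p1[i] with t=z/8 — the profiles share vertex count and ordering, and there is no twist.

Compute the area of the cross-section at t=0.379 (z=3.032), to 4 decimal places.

Cross-section at t=0.379: each vertex is (1-t)·p0[i] + t·p1[i].
  v1: (1-0.379)·(2.79,0.81) + 0.379·(3.36,-0.69) = (3.0060,0.2415)
  v2: (1-0.379)·(0.54,4.44) + 0.379·(-0.05,3.48) = (0.3164,4.0762)
  v3: (1-0.379)·(-2.82,3.72) + 0.379·(-3.42,1.72) = (-3.0474,2.9620)
  v4: (1-0.379)·(-2.83,0.24) + 0.379·(-8.55,-1.21) = (-4.9979,-0.3095)
  v5: (1-0.379)·(-2.47,-1.96) + 0.379·(-6.47,-6.45) = (-3.9860,-3.6617)
  v6: (1-0.379)·(-0.72,-2.95) + 0.379·(-2.94,-11.1) = (-1.5614,-6.0389)
  v7: (1-0.379)·(2.84,-1.98) + 0.379·(2.89,-4.37) = (2.8590,-2.8858)
  v8: (1-0.379)·(3.06,-1.09) + 0.379·(3.15,-3.24) = (3.0941,-1.9049)
Shoelace sum Σ(x_i·y_{i+1} − x_{i+1}·y_i):
  i=1: 3.0060·4.0762 − 0.3164·0.2415 = +12.1767 (running +12.1767)
  i=2: 0.3164·2.9620 − -3.0474·4.0762 = +13.3588 (running +25.5355)
  i=3: -3.0474·-0.3095 − -4.9979·2.9620 = +15.7470 (running +41.2825)
  i=4: -4.9979·-3.6617 − -3.9860·-0.3095 = +17.0669 (running +58.3495)
  i=5: -3.9860·-6.0389 − -1.5614·-3.6617 = +18.3535 (running +76.7030)
  i=6: -1.5614·-2.8858 − 2.8590·-6.0389 = +21.7706 (running +98.4736)
  i=7: 2.8590·-1.9049 − 3.0941·-2.8858 = +3.4831 (running +101.9567)
  i=8: 3.0941·0.2415 − 3.0060·-1.9049 = +6.4733 (running +108.4300)
Area = |Σ|/2 = |108.4300|/2 = 54.2150

Area at t=0.379: 54.2150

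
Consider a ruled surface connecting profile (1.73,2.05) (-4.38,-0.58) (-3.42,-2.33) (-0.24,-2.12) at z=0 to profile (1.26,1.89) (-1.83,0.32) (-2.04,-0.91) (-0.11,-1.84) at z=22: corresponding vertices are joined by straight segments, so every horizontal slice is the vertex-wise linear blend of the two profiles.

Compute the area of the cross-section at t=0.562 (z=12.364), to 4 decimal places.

Cross-section at t=0.562: each vertex is (1-t)·p0[i] + t·p1[i].
  v1: (1-0.562)·(1.73,2.05) + 0.562·(1.26,1.89) = (1.4659,1.9601)
  v2: (1-0.562)·(-4.38,-0.58) + 0.562·(-1.83,0.32) = (-2.9469,-0.0742)
  v3: (1-0.562)·(-3.42,-2.33) + 0.562·(-2.04,-0.91) = (-2.6444,-1.5320)
  v4: (1-0.562)·(-0.24,-2.12) + 0.562·(-0.11,-1.84) = (-0.1669,-1.9626)
Shoelace sum Σ(x_i·y_{i+1} − x_{i+1}·y_i):
  i=1: 1.4659·-0.0742 − -2.9469·1.9601 = +5.6674 (running +5.6674)
  i=2: -2.9469·-1.5320 − -2.6444·-0.0742 = +4.3183 (running +9.9857)
  i=3: -2.6444·-1.9626 − -0.1669·-1.5320 = +4.9343 (running +14.9200)
  i=4: -0.1669·1.9601 − 1.4659·-1.9626 = +2.5497 (running +17.4698)
Area = |Σ|/2 = |17.4698|/2 = 8.7349

Area at t=0.562: 8.7349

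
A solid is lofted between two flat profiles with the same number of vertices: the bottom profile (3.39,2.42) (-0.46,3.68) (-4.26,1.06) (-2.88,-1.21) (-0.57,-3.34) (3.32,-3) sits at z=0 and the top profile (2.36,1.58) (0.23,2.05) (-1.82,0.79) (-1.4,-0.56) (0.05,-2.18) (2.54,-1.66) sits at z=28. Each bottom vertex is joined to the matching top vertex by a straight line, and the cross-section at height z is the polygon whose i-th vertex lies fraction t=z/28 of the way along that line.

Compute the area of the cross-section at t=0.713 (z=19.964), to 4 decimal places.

Area at t=0.713: 19.3128

Cross-section at t=0.713: each vertex is (1-t)·p0[i] + t·p1[i].
  v1: (1-0.713)·(3.39,2.42) + 0.713·(2.36,1.58) = (2.6556,1.8211)
  v2: (1-0.713)·(-0.46,3.68) + 0.713·(0.23,2.05) = (0.0320,2.5178)
  v3: (1-0.713)·(-4.26,1.06) + 0.713·(-1.82,0.79) = (-2.5203,0.8675)
  v4: (1-0.713)·(-2.88,-1.21) + 0.713·(-1.4,-0.56) = (-1.8248,-0.7466)
  v5: (1-0.713)·(-0.57,-3.34) + 0.713·(0.05,-2.18) = (-0.1279,-2.5129)
  v6: (1-0.713)·(3.32,-3) + 0.713·(2.54,-1.66) = (2.7639,-2.0446)
Shoelace sum Σ(x_i·y_{i+1} − x_{i+1}·y_i):
  i=1: 2.6556·2.5178 − 0.0320·1.8211 = +6.6281 (running +6.6281)
  i=2: 0.0320·0.8675 − -2.5203·2.5178 = +6.3733 (running +13.0014)
  i=3: -2.5203·-0.7466 − -1.8248·0.8675 = +3.4645 (running +16.4659)
  i=4: -1.8248·-2.5129 − -0.1279·-0.7466 = +4.4900 (running +20.9559)
  i=5: -0.1279·-2.0446 − 2.7639·-2.5129 = +7.2069 (running +28.1628)
  i=6: 2.7639·1.8211 − 2.6556·-2.0446 = +10.4628 (running +38.6256)
Area = |Σ|/2 = |38.6256|/2 = 19.3128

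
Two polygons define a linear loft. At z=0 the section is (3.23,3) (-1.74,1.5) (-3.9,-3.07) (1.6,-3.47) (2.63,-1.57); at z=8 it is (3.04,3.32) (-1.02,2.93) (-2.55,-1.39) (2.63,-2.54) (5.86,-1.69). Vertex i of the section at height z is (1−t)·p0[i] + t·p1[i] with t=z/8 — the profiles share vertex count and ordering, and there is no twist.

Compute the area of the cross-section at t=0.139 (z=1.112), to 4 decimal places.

Cross-section at t=0.139: each vertex is (1-t)·p0[i] + t·p1[i].
  v1: (1-0.139)·(3.23,3) + 0.139·(3.04,3.32) = (3.2036,3.0445)
  v2: (1-0.139)·(-1.74,1.5) + 0.139·(-1.02,2.93) = (-1.6399,1.6988)
  v3: (1-0.139)·(-3.9,-3.07) + 0.139·(-2.55,-1.39) = (-3.7123,-2.8365)
  v4: (1-0.139)·(1.6,-3.47) + 0.139·(2.63,-2.54) = (1.7432,-3.3407)
  v5: (1-0.139)·(2.63,-1.57) + 0.139·(5.86,-1.69) = (3.0790,-1.5867)
Shoelace sum Σ(x_i·y_{i+1} − x_{i+1}·y_i):
  i=1: 3.2036·1.6988 − -1.6399·3.0445 = +10.4349 (running +10.4349)
  i=2: -1.6399·-2.8365 − -3.7123·1.6988 = +10.9580 (running +21.3929)
  i=3: -3.7123·-3.3407 − 1.7432·-2.8365 = +17.3464 (running +38.7393)
  i=4: 1.7432·-1.5867 − 3.0790·-3.3407 = +7.5202 (running +46.2595)
  i=5: 3.0790·3.0445 − 3.2036·-1.5867 = +14.4569 (running +60.7164)
Area = |Σ|/2 = |60.7164|/2 = 30.3582

Area at t=0.139: 30.3582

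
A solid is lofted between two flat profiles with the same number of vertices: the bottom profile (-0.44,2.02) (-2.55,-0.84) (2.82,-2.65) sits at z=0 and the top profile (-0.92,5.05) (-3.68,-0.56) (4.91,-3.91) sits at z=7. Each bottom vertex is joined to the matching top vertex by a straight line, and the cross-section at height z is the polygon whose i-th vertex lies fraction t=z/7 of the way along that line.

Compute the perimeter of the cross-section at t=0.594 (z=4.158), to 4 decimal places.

Perimeter at t=0.594: 21.5771

Cross-section at t=0.594: each vertex is (1-t)·p0[i] + t·p1[i].
  v1: (1-0.594)·(-0.44,2.02) + 0.594·(-0.92,5.05) = (-0.7251,3.8198)
  v2: (1-0.594)·(-2.55,-0.84) + 0.594·(-3.68,-0.56) = (-3.2212,-0.6737)
  v3: (1-0.594)·(2.82,-2.65) + 0.594·(4.91,-3.91) = (4.0615,-3.3984)
Perimeter = Σ |v_{i+1} − v_i|:
  edge 1→2: √(-2.4961² + -4.4935²) = 5.1402 (running 5.1402)
  edge 2→3: √(7.2827² + -2.7248²) = 7.7757 (running 12.9160)
  edge 3→1: √(-4.7866² + 7.2183²) = 8.6611 (running 21.5771)
Perimeter = 21.5771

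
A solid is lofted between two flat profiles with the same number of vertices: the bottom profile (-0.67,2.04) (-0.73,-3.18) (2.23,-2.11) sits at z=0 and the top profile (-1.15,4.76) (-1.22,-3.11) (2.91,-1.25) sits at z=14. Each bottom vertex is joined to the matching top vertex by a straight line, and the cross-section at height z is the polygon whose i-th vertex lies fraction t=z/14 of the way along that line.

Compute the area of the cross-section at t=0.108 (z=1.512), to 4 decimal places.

Area at t=0.108: 8.4618

Cross-section at t=0.108: each vertex is (1-t)·p0[i] + t·p1[i].
  v1: (1-0.108)·(-0.67,2.04) + 0.108·(-1.15,4.76) = (-0.7218,2.3338)
  v2: (1-0.108)·(-0.73,-3.18) + 0.108·(-1.22,-3.11) = (-0.7829,-3.1724)
  v3: (1-0.108)·(2.23,-2.11) + 0.108·(2.91,-1.25) = (2.3034,-2.0171)
Shoelace sum Σ(x_i·y_{i+1} − x_{i+1}·y_i):
  i=1: -0.7218·-3.1724 − -0.7829·2.3338 = +4.1171 (running +4.1171)
  i=2: -0.7829·-2.0171 − 2.3034·-3.1724 = +8.8868 (running +13.0039)
  i=3: 2.3034·2.3338 − -0.7218·-2.0171 = +3.9196 (running +16.9235)
Area = |Σ|/2 = |16.9235|/2 = 8.4618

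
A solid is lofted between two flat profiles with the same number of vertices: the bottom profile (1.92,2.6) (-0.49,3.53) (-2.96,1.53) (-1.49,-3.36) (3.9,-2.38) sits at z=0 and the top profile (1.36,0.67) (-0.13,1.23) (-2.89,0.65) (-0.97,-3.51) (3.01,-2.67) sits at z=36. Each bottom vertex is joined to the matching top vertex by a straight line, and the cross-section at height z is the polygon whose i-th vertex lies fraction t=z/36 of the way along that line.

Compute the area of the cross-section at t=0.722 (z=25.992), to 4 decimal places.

Area at t=0.722: 20.7354

Cross-section at t=0.722: each vertex is (1-t)·p0[i] + t·p1[i].
  v1: (1-0.722)·(1.92,2.6) + 0.722·(1.36,0.67) = (1.5157,1.2065)
  v2: (1-0.722)·(-0.49,3.53) + 0.722·(-0.13,1.23) = (-0.2301,1.8694)
  v3: (1-0.722)·(-2.96,1.53) + 0.722·(-2.89,0.65) = (-2.9095,0.8946)
  v4: (1-0.722)·(-1.49,-3.36) + 0.722·(-0.97,-3.51) = (-1.1146,-3.4683)
  v5: (1-0.722)·(3.9,-2.38) + 0.722·(3.01,-2.67) = (3.2574,-2.5894)
Shoelace sum Σ(x_i·y_{i+1} − x_{i+1}·y_i):
  i=1: 1.5157·1.8694 − -0.2301·1.2065 = +3.1110 (running +3.1110)
  i=2: -0.2301·0.8946 − -2.9095·1.8694 = +5.2331 (running +8.3441)
  i=3: -2.9095·-3.4683 − -1.1146·0.8946 = +11.0880 (running +19.4321)
  i=4: -1.1146·-2.5894 − 3.2574·-3.4683 = +14.1837 (running +33.6159)
  i=5: 3.2574·1.2065 − 1.5157·-2.5894 = +7.8549 (running +41.4707)
Area = |Σ|/2 = |41.4707|/2 = 20.7354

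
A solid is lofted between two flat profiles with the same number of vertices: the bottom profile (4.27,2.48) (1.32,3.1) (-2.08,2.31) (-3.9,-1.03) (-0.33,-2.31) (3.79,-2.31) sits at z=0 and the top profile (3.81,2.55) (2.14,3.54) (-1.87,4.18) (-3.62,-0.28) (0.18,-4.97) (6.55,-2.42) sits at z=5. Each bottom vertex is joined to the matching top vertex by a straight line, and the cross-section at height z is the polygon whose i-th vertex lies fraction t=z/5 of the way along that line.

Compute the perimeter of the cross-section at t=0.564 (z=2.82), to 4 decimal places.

Perimeter at t=0.564: 26.0159

Cross-section at t=0.564: each vertex is (1-t)·p0[i] + t·p1[i].
  v1: (1-0.564)·(4.27,2.48) + 0.564·(3.81,2.55) = (4.0106,2.5195)
  v2: (1-0.564)·(1.32,3.1) + 0.564·(2.14,3.54) = (1.7825,3.3482)
  v3: (1-0.564)·(-2.08,2.31) + 0.564·(-1.87,4.18) = (-1.9616,3.3647)
  v4: (1-0.564)·(-3.9,-1.03) + 0.564·(-3.62,-0.28) = (-3.7421,-0.6070)
  v5: (1-0.564)·(-0.33,-2.31) + 0.564·(0.18,-4.97) = (-0.0424,-3.8102)
  v6: (1-0.564)·(3.79,-2.31) + 0.564·(6.55,-2.42) = (5.3466,-2.3720)
Perimeter = Σ |v_{i+1} − v_i|:
  edge 1→2: √(-2.2281² + 0.8287²) = 2.3772 (running 2.3772)
  edge 2→3: √(-3.7440² + 0.0165²) = 3.7441 (running 6.1213)
  edge 3→4: √(-1.7805² + -3.9717²) = 4.3525 (running 10.4738)
  edge 4→5: √(3.6997² + -3.2032²) = 4.8937 (running 15.3675)
  edge 5→6: √(5.3890² + 1.4382²) = 5.5776 (running 20.9451)
  edge 6→1: √(-1.3361² + 4.8915²) = 5.0707 (running 26.0159)
Perimeter = 26.0159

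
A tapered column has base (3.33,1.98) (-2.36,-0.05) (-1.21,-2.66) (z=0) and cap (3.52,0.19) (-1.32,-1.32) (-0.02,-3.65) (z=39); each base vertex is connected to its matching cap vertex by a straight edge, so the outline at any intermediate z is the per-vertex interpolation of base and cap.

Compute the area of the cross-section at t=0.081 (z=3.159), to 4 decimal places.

Cross-section at t=0.081: each vertex is (1-t)·p0[i] + t·p1[i].
  v1: (1-0.081)·(3.33,1.98) + 0.081·(3.52,0.19) = (3.3454,1.8350)
  v2: (1-0.081)·(-2.36,-0.05) + 0.081·(-1.32,-1.32) = (-2.2758,-0.1529)
  v3: (1-0.081)·(-1.21,-2.66) + 0.081·(-0.02,-3.65) = (-1.1136,-2.7402)
Shoelace sum Σ(x_i·y_{i+1} − x_{i+1}·y_i):
  i=1: 3.3454·-0.1529 − -2.2758·1.8350 = +3.6646 (running +3.6646)
  i=2: -2.2758·-2.7402 − -1.1136·-0.1529 = +6.0658 (running +9.7304)
  i=3: -1.1136·1.8350 − 3.3454·-2.7402 = +7.1235 (running +16.8539)
Area = |Σ|/2 = |16.8539|/2 = 8.4270

Area at t=0.081: 8.4270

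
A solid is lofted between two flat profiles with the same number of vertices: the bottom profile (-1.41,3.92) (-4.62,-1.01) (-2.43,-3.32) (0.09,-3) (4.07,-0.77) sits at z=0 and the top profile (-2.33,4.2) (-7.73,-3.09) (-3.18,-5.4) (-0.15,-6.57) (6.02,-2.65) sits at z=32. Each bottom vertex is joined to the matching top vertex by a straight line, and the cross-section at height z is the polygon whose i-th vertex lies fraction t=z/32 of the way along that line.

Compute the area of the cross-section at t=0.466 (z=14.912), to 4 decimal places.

Area at t=0.466: 51.0086

Cross-section at t=0.466: each vertex is (1-t)·p0[i] + t·p1[i].
  v1: (1-0.466)·(-1.41,3.92) + 0.466·(-2.33,4.2) = (-1.8387,4.0505)
  v2: (1-0.466)·(-4.62,-1.01) + 0.466·(-7.73,-3.09) = (-6.0693,-1.9793)
  v3: (1-0.466)·(-2.43,-3.32) + 0.466·(-3.18,-5.4) = (-2.7795,-4.2893)
  v4: (1-0.466)·(0.09,-3) + 0.466·(-0.15,-6.57) = (-0.0218,-4.6636)
  v5: (1-0.466)·(4.07,-0.77) + 0.466·(6.02,-2.65) = (4.9787,-1.6461)
Shoelace sum Σ(x_i·y_{i+1} − x_{i+1}·y_i):
  i=1: -1.8387·-1.9793 − -6.0693·4.0505 = +28.2228 (running +28.2228)
  i=2: -6.0693·-4.2893 − -2.7795·-1.9793 = +20.5313 (running +48.7541)
  i=3: -2.7795·-4.6636 − -0.0218·-4.2893 = +12.8689 (running +61.6230)
  i=4: -0.0218·-1.6461 − 4.9787·-4.6636 = +23.2547 (running +84.8777)
  i=5: 4.9787·4.0505 − -1.8387·-1.6461 = +17.1394 (running +102.0171)
Area = |Σ|/2 = |102.0171|/2 = 51.0086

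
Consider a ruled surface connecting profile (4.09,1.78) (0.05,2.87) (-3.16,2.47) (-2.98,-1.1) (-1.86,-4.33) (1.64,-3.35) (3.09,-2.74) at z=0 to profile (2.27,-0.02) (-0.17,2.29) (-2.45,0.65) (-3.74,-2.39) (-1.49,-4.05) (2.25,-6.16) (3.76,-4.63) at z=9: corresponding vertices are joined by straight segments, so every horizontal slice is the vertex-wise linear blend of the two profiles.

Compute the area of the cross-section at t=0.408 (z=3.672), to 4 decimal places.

Area at t=0.408: 38.5988

Cross-section at t=0.408: each vertex is (1-t)·p0[i] + t·p1[i].
  v1: (1-0.408)·(4.09,1.78) + 0.408·(2.27,-0.02) = (3.3474,1.0456)
  v2: (1-0.408)·(0.05,2.87) + 0.408·(-0.17,2.29) = (-0.0398,2.6334)
  v3: (1-0.408)·(-3.16,2.47) + 0.408·(-2.45,0.65) = (-2.8703,1.7274)
  v4: (1-0.408)·(-2.98,-1.1) + 0.408·(-3.74,-2.39) = (-3.2901,-1.6263)
  v5: (1-0.408)·(-1.86,-4.33) + 0.408·(-1.49,-4.05) = (-1.7090,-4.2158)
  v6: (1-0.408)·(1.64,-3.35) + 0.408·(2.25,-6.16) = (1.8889,-4.4965)
  v7: (1-0.408)·(3.09,-2.74) + 0.408·(3.76,-4.63) = (3.3634,-3.5111)
Shoelace sum Σ(x_i·y_{i+1} − x_{i+1}·y_i):
  i=1: 3.3474·2.6334 − -0.0398·1.0456 = +8.8566 (running +8.8566)
  i=2: -0.0398·1.7274 − -2.8703·2.6334 = +7.4899 (running +16.3465)
  i=3: -2.8703·-1.6263 − -3.2901·1.7274 = +10.3515 (running +26.6980)
  i=4: -3.2901·-4.2158 − -1.7090·-1.6263 = +11.0907 (running +37.7887)
  i=5: -1.7090·-4.4965 − 1.8889·-4.2158 = +15.6477 (running +53.4364)
  i=6: 1.8889·-3.5111 − 3.3634·-4.4965 = +8.4912 (running +61.9276)
  i=7: 3.3634·1.0456 − 3.3474·-3.5111 = +15.2700 (running +77.1976)
Area = |Σ|/2 = |77.1976|/2 = 38.5988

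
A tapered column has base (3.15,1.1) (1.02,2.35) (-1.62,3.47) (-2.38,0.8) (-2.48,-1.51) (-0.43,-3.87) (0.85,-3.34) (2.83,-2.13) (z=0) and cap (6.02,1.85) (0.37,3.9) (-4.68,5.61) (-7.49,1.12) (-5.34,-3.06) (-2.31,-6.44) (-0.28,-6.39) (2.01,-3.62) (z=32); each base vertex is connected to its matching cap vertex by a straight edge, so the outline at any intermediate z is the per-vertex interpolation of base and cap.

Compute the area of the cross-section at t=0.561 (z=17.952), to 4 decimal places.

Cross-section at t=0.561: each vertex is (1-t)·p0[i] + t·p1[i].
  v1: (1-0.561)·(3.15,1.1) + 0.561·(6.02,1.85) = (4.7601,1.5208)
  v2: (1-0.561)·(1.02,2.35) + 0.561·(0.37,3.9) = (0.6553,3.2195)
  v3: (1-0.561)·(-1.62,3.47) + 0.561·(-4.68,5.61) = (-3.3367,4.6705)
  v4: (1-0.561)·(-2.38,0.8) + 0.561·(-7.49,1.12) = (-5.2467,0.9795)
  v5: (1-0.561)·(-2.48,-1.51) + 0.561·(-5.34,-3.06) = (-4.0845,-2.3796)
  v6: (1-0.561)·(-0.43,-3.87) + 0.561·(-2.31,-6.44) = (-1.4847,-5.3118)
  v7: (1-0.561)·(0.85,-3.34) + 0.561·(-0.28,-6.39) = (0.2161,-5.0511)
  v8: (1-0.561)·(2.83,-2.13) + 0.561·(2.01,-3.62) = (2.3700,-2.9659)
Shoelace sum Σ(x_i·y_{i+1} − x_{i+1}·y_i):
  i=1: 4.7601·3.2195 − 0.6553·1.5208 = +14.3287 (running +14.3287)
  i=2: 0.6553·4.6705 − -3.3367·3.2195 = +13.8034 (running +28.1320)
  i=3: -3.3367·0.9795 − -5.2467·4.6705 = +21.2366 (running +49.3687)
  i=4: -5.2467·-2.3796 − -4.0845·0.9795 = +16.4856 (running +65.8543)
  i=5: -4.0845·-5.3118 − -1.4847·-2.3796 = +18.1628 (running +84.0171)
  i=6: -1.4847·-5.0511 − 0.2161·-5.3118 = +8.6469 (running +92.6641)
  i=7: 0.2161·-2.9659 − 2.3700·-5.0511 = +11.3300 (running +103.9941)
  i=8: 2.3700·1.5208 − 4.7601·-2.9659 = +17.7220 (running +121.7161)
Area = |Σ|/2 = |121.7161|/2 = 60.8580

Area at t=0.561: 60.8580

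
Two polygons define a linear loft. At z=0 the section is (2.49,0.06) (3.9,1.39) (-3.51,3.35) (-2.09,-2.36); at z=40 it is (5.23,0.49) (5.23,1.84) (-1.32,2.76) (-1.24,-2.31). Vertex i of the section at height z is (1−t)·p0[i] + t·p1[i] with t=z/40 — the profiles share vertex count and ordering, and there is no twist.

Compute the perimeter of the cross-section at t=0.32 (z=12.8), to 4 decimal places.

Perimeter at t=0.32: 20.3307

Cross-section at t=0.32: each vertex is (1-t)·p0[i] + t·p1[i].
  v1: (1-0.32)·(2.49,0.06) + 0.32·(5.23,0.49) = (3.3668,0.1976)
  v2: (1-0.32)·(3.9,1.39) + 0.32·(5.23,1.84) = (4.3256,1.5340)
  v3: (1-0.32)·(-3.51,3.35) + 0.32·(-1.32,2.76) = (-2.8092,3.1612)
  v4: (1-0.32)·(-2.09,-2.36) + 0.32·(-1.24,-2.31) = (-1.8180,-2.3440)
Perimeter = Σ |v_{i+1} − v_i|:
  edge 1→2: √(0.9588² + 1.3364²) = 1.6448 (running 1.6448)
  edge 2→3: √(-7.1348² + 1.6272²) = 7.3180 (running 8.9628)
  edge 3→4: √(0.9912² + -5.5052²) = 5.5937 (running 14.5565)
  edge 4→1: √(5.1848² + 2.5416²) = 5.7742 (running 20.3307)
Perimeter = 20.3307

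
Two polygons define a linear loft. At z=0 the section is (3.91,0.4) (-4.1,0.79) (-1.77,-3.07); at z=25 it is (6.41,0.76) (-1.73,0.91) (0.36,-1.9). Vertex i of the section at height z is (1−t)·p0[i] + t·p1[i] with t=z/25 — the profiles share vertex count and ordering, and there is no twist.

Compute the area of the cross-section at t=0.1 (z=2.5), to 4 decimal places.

Area at t=0.1: 14.6412

Cross-section at t=0.1: each vertex is (1-t)·p0[i] + t·p1[i].
  v1: (1-0.1)·(3.91,0.4) + 0.1·(6.41,0.76) = (4.1600,0.4360)
  v2: (1-0.1)·(-4.1,0.79) + 0.1·(-1.73,0.91) = (-3.8630,0.8020)
  v3: (1-0.1)·(-1.77,-3.07) + 0.1·(0.36,-1.9) = (-1.5570,-2.9530)
Shoelace sum Σ(x_i·y_{i+1} − x_{i+1}·y_i):
  i=1: 4.1600·0.8020 − -3.8630·0.4360 = +5.0206 (running +5.0206)
  i=2: -3.8630·-2.9530 − -1.5570·0.8020 = +12.6562 (running +17.6767)
  i=3: -1.5570·0.4360 − 4.1600·-2.9530 = +11.6056 (running +29.2824)
Area = |Σ|/2 = |29.2824|/2 = 14.6412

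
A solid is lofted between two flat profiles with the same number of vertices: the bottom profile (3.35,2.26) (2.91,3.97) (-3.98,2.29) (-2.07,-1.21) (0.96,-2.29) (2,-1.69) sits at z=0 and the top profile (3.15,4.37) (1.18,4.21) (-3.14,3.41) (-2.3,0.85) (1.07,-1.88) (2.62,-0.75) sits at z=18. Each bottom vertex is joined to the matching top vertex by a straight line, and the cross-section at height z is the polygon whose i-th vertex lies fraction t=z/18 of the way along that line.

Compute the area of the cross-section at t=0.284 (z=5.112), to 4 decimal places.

Cross-section at t=0.284: each vertex is (1-t)·p0[i] + t·p1[i].
  v1: (1-0.284)·(3.35,2.26) + 0.284·(3.15,4.37) = (3.2932,2.8592)
  v2: (1-0.284)·(2.91,3.97) + 0.284·(1.18,4.21) = (2.4187,4.0382)
  v3: (1-0.284)·(-3.98,2.29) + 0.284·(-3.14,3.41) = (-3.7414,2.6081)
  v4: (1-0.284)·(-2.07,-1.21) + 0.284·(-2.3,0.85) = (-2.1353,-0.6250)
  v5: (1-0.284)·(0.96,-2.29) + 0.284·(1.07,-1.88) = (0.9912,-2.1736)
  v6: (1-0.284)·(2,-1.69) + 0.284·(2.62,-0.75) = (2.1761,-1.4230)
Shoelace sum Σ(x_i·y_{i+1} − x_{i+1}·y_i):
  i=1: 3.2932·4.0382 − 2.4187·2.8592 = +6.3829 (running +6.3829)
  i=2: 2.4187·2.6081 − -3.7414·4.0382 = +21.4166 (running +27.7995)
  i=3: -3.7414·-0.6250 − -2.1353·2.6081 = +7.9073 (running +35.7069)
  i=4: -2.1353·-2.1736 − 0.9912·-0.6250 = +5.2607 (running +40.9676)
  i=5: 0.9912·-1.4230 − 2.1761·-2.1736 = +3.3193 (running +44.2869)
  i=6: 2.1761·2.8592 − 3.2932·-1.4230 = +10.9083 (running +55.1951)
Area = |Σ|/2 = |55.1951|/2 = 27.5976

Area at t=0.284: 27.5976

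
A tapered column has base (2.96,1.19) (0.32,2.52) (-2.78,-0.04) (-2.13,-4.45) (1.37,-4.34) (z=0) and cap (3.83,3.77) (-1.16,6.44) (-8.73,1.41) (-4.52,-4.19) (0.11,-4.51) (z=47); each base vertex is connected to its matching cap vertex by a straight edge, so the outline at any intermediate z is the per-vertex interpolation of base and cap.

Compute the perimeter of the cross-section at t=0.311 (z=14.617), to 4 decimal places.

Perimeter at t=0.311: 25.1009

Cross-section at t=0.311: each vertex is (1-t)·p0[i] + t·p1[i].
  v1: (1-0.311)·(2.96,1.19) + 0.311·(3.83,3.77) = (3.2306,1.9924)
  v2: (1-0.311)·(0.32,2.52) + 0.311·(-1.16,6.44) = (-0.1403,3.7391)
  v3: (1-0.311)·(-2.78,-0.04) + 0.311·(-8.73,1.41) = (-4.6304,0.4109)
  v4: (1-0.311)·(-2.13,-4.45) + 0.311·(-4.52,-4.19) = (-2.8733,-4.3691)
  v5: (1-0.311)·(1.37,-4.34) + 0.311·(0.11,-4.51) = (0.9781,-4.3929)
Perimeter = Σ |v_{i+1} − v_i|:
  edge 1→2: √(-3.3708² + 1.7467²) = 3.7965 (running 3.7965)
  edge 2→3: √(-4.4902² + -3.3282²) = 5.5891 (running 9.3857)
  edge 3→4: √(1.7572² + -4.7801²) = 5.0928 (running 14.4785)
  edge 4→5: √(3.8514² + -0.0237²) = 3.8515 (running 18.3300)
  edge 5→1: √(2.2524² + 6.3853²) = 6.7709 (running 25.1009)
Perimeter = 25.1009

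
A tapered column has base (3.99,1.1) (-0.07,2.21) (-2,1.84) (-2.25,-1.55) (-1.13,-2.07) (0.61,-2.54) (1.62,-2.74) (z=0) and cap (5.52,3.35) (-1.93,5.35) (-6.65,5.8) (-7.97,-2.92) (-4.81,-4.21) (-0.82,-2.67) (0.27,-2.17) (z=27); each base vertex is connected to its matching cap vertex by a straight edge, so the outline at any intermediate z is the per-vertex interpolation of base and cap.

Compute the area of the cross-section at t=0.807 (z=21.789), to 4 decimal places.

Cross-section at t=0.807: each vertex is (1-t)·p0[i] + t·p1[i].
  v1: (1-0.807)·(3.99,1.1) + 0.807·(5.52,3.35) = (5.2247,2.9158)
  v2: (1-0.807)·(-0.07,2.21) + 0.807·(-1.93,5.35) = (-1.5710,4.7440)
  v3: (1-0.807)·(-2,1.84) + 0.807·(-6.65,5.8) = (-5.7526,5.0357)
  v4: (1-0.807)·(-2.25,-1.55) + 0.807·(-7.97,-2.92) = (-6.8660,-2.6556)
  v5: (1-0.807)·(-1.13,-2.07) + 0.807·(-4.81,-4.21) = (-4.0998,-3.7970)
  v6: (1-0.807)·(0.61,-2.54) + 0.807·(-0.82,-2.67) = (-0.5440,-2.6449)
  v7: (1-0.807)·(1.62,-2.74) + 0.807·(0.27,-2.17) = (0.5305,-2.2800)
Shoelace sum Σ(x_i·y_{i+1} − x_{i+1}·y_i):
  i=1: 5.2247·4.7440 − -1.5710·2.9158 = +29.3666 (running +29.3666)
  i=2: -1.5710·5.0357 − -5.7526·4.7440 = +19.3788 (running +48.7454)
  i=3: -5.7526·-2.6556 − -6.8660·5.0357 = +49.8519 (running +98.5973)
  i=4: -6.8660·-3.7970 − -4.0998·-2.6556 = +15.1829 (running +113.7802)
  i=5: -4.0998·-2.6449 − -0.5440·-3.7970 = +8.7779 (running +122.5581)
  i=6: -0.5440·-2.2800 − 0.5305·-2.6449 = +2.6436 (running +125.2017)
  i=7: 0.5305·2.9158 − 5.2247·-2.2800 = +13.4593 (running +138.6610)
Area = |Σ|/2 = |138.6610|/2 = 69.3305

Area at t=0.807: 69.3305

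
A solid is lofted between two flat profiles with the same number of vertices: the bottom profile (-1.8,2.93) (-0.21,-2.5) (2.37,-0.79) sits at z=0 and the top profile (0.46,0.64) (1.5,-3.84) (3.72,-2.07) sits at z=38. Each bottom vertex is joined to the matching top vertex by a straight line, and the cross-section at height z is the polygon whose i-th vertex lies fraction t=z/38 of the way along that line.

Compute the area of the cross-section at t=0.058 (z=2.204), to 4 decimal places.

Area at t=0.058: 8.2124

Cross-section at t=0.058: each vertex is (1-t)·p0[i] + t·p1[i].
  v1: (1-0.058)·(-1.8,2.93) + 0.058·(0.46,0.64) = (-1.6689,2.7972)
  v2: (1-0.058)·(-0.21,-2.5) + 0.058·(1.5,-3.84) = (-0.1108,-2.5777)
  v3: (1-0.058)·(2.37,-0.79) + 0.058·(3.72,-2.07) = (2.4483,-0.8642)
Shoelace sum Σ(x_i·y_{i+1} − x_{i+1}·y_i):
  i=1: -1.6689·-2.5777 − -0.1108·2.7972 = +4.6120 (running +4.6120)
  i=2: -0.1108·-0.8642 − 2.4483·-2.5777 = +6.4068 (running +11.0188)
  i=3: 2.4483·2.7972 − -1.6689·-0.8642 = +5.4060 (running +16.4248)
Area = |Σ|/2 = |16.4248|/2 = 8.2124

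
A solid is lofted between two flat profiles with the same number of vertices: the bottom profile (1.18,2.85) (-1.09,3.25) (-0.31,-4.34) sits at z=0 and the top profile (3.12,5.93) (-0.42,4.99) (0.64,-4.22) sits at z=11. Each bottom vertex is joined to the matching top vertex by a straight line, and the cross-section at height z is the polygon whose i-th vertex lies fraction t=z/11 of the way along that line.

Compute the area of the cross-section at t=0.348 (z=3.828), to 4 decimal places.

Area at t=0.348: 11.0854

Cross-section at t=0.348: each vertex is (1-t)·p0[i] + t·p1[i].
  v1: (1-0.348)·(1.18,2.85) + 0.348·(3.12,5.93) = (1.8551,3.9218)
  v2: (1-0.348)·(-1.09,3.25) + 0.348·(-0.42,4.99) = (-0.8568,3.8555)
  v3: (1-0.348)·(-0.31,-4.34) + 0.348·(0.64,-4.22) = (0.0206,-4.2982)
Shoelace sum Σ(x_i·y_{i+1} − x_{i+1}·y_i):
  i=1: 1.8551·3.8555 − -0.8568·3.9218 = +10.5128 (running +10.5128)
  i=2: -0.8568·-4.2982 − 0.0206·3.8555 = +3.6035 (running +14.1163)
  i=3: 0.0206·3.9218 − 1.8551·-4.2982 = +8.0545 (running +22.1709)
Area = |Σ|/2 = |22.1709|/2 = 11.0854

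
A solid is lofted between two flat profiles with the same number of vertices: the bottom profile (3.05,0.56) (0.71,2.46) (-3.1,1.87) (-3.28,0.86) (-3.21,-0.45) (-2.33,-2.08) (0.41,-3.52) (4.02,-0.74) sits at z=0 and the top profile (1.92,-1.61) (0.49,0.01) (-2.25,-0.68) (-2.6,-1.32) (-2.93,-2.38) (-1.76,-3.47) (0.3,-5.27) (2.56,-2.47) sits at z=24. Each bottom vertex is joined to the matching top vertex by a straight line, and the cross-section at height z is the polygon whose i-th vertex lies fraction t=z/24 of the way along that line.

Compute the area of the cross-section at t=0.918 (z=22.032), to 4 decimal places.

Cross-section at t=0.918: each vertex is (1-t)·p0[i] + t·p1[i].
  v1: (1-0.918)·(3.05,0.56) + 0.918·(1.92,-1.61) = (2.0127,-1.4321)
  v2: (1-0.918)·(0.71,2.46) + 0.918·(0.49,0.01) = (0.5080,0.2109)
  v3: (1-0.918)·(-3.1,1.87) + 0.918·(-2.25,-0.68) = (-2.3197,-0.4709)
  v4: (1-0.918)·(-3.28,0.86) + 0.918·(-2.6,-1.32) = (-2.6558,-1.1412)
  v5: (1-0.918)·(-3.21,-0.45) + 0.918·(-2.93,-2.38) = (-2.9530,-2.2217)
  v6: (1-0.918)·(-2.33,-2.08) + 0.918·(-1.76,-3.47) = (-1.8067,-3.3560)
  v7: (1-0.918)·(0.41,-3.52) + 0.918·(0.3,-5.27) = (0.3090,-5.1265)
  v8: (1-0.918)·(4.02,-0.74) + 0.918·(2.56,-2.47) = (2.6797,-2.3281)
Shoelace sum Σ(x_i·y_{i+1} − x_{i+1}·y_i):
  i=1: 2.0127·0.2109 − 0.5080·-1.4321 = +1.1520 (running +1.1520)
  i=2: 0.5080·-0.4709 − -2.3197·0.2109 = +0.2500 (running +1.4020)
  i=3: -2.3197·-1.1412 − -2.6558·-0.4709 = +1.3967 (running +2.7987)
  i=4: -2.6558·-2.2217 − -2.9530·-1.1412 = +2.5304 (running +5.3291)
  i=5: -2.9530·-3.3560 − -1.8067·-2.2217 = +5.8961 (running +11.2252)
  i=6: -1.8067·-5.1265 − 0.3090·-3.3560 = +10.2993 (running +21.5245)
  i=7: 0.3090·-2.3281 − 2.6797·-5.1265 = +13.0181 (running +34.5427)
  i=8: 2.6797·-1.4321 − 2.0127·-2.3281 = +0.8482 (running +35.3909)
Area = |Σ|/2 = |35.3909|/2 = 17.6955

Area at t=0.918: 17.6955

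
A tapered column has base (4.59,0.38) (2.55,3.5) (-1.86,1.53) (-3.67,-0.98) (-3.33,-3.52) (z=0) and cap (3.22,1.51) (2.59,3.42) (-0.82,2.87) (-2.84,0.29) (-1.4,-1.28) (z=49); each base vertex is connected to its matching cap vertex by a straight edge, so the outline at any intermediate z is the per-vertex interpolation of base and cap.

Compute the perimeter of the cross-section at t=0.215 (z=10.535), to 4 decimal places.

Perimeter at t=0.215: 21.4810

Cross-section at t=0.215: each vertex is (1-t)·p0[i] + t·p1[i].
  v1: (1-0.215)·(4.59,0.38) + 0.215·(3.22,1.51) = (4.2954,0.6230)
  v2: (1-0.215)·(2.55,3.5) + 0.215·(2.59,3.42) = (2.5586,3.4828)
  v3: (1-0.215)·(-1.86,1.53) + 0.215·(-0.82,2.87) = (-1.6364,1.8181)
  v4: (1-0.215)·(-3.67,-0.98) + 0.215·(-2.84,0.29) = (-3.4915,-0.7069)
  v5: (1-0.215)·(-3.33,-3.52) + 0.215·(-1.4,-1.28) = (-2.9151,-3.0384)
Perimeter = Σ |v_{i+1} − v_i|:
  edge 1→2: √(-1.7369² + 2.8599²) = 3.3460 (running 3.3460)
  edge 2→3: √(-4.1950² + -1.6647²) = 4.5132 (running 7.8592)
  edge 3→4: √(-1.8551² + -2.5251²) = 3.1333 (running 10.9925)
  edge 4→5: √(0.5765² + -2.3315²) = 2.4017 (running 13.3941)
  edge 5→1: √(7.2105² + 3.6614²) = 8.0868 (running 21.4810)
Perimeter = 21.4810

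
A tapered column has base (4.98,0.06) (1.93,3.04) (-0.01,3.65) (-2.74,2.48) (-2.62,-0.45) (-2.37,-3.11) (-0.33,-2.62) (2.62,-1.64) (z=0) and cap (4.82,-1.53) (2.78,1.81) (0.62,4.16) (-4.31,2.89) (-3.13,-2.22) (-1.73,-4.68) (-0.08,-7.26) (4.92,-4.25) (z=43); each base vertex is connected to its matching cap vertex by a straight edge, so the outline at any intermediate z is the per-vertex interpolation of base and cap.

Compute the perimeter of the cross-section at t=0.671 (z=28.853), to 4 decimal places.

Cross-section at t=0.671: each vertex is (1-t)·p0[i] + t·p1[i].
  v1: (1-0.671)·(4.98,0.06) + 0.671·(4.82,-1.53) = (4.8726,-1.0069)
  v2: (1-0.671)·(1.93,3.04) + 0.671·(2.78,1.81) = (2.5004,2.2147)
  v3: (1-0.671)·(-0.01,3.65) + 0.671·(0.62,4.16) = (0.4127,3.9922)
  v4: (1-0.671)·(-2.74,2.48) + 0.671·(-4.31,2.89) = (-3.7935,2.7551)
  v5: (1-0.671)·(-2.62,-0.45) + 0.671·(-3.13,-2.22) = (-2.9622,-1.6377)
  v6: (1-0.671)·(-2.37,-3.11) + 0.671·(-1.73,-4.68) = (-1.9406,-4.1635)
  v7: (1-0.671)·(-0.33,-2.62) + 0.671·(-0.08,-7.26) = (-0.1623,-5.7334)
  v8: (1-0.671)·(2.62,-1.64) + 0.671·(4.92,-4.25) = (4.1633,-3.3913)
Perimeter = Σ |v_{i+1} − v_i|:
  edge 1→2: √(-2.3723² + 3.2216²) = 4.0008 (running 4.0008)
  edge 2→3: √(-2.0876² + 1.7775²) = 2.7419 (running 6.7426)
  edge 3→4: √(-4.2062² + -1.2371²) = 4.3844 (running 11.1270)
  edge 4→5: √(0.8313² + -4.3928²) = 4.4707 (running 15.5977)
  edge 5→6: √(1.0217² + -2.5258²) = 2.7246 (running 18.3223)
  edge 6→7: √(1.7783² + -1.5700²) = 2.3722 (running 20.6945)
  edge 7→8: √(4.3255² + 2.3421²) = 4.9189 (running 25.6134)
  edge 8→1: √(0.7093² + 2.3844²) = 2.4877 (running 28.1011)
Perimeter = 28.1011

Perimeter at t=0.671: 28.1011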